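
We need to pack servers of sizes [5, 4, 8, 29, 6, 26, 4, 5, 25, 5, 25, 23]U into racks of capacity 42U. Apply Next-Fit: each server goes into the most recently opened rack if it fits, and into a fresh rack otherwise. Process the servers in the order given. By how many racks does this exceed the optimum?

Next-Fit: [5,4,8] [29,6] [26,4,5] [25,5] [25] [23] → 6 racks.
5 servers exceed 21U (half the capacity), and no two of those can share a rack, so at least 5 racks are needed.
An optimal packing achieves that bound: [29,8,5] [26,6,5,5] [25,4,4] [25] [23] → 5 racks.
Excess: 6 − 5 = 1.

1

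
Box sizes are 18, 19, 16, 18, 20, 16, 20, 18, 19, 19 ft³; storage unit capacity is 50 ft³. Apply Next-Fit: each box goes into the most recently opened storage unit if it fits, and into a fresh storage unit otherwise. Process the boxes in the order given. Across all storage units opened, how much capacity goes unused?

67

18 ft³ → storage unit 1 (remaining 32 ft³)
19 ft³ → storage unit 1 (remaining 13 ft³)
16 ft³ → storage unit 2 (remaining 34 ft³)
18 ft³ → storage unit 2 (remaining 16 ft³)
20 ft³ → storage unit 3 (remaining 30 ft³)
16 ft³ → storage unit 3 (remaining 14 ft³)
20 ft³ → storage unit 4 (remaining 30 ft³)
18 ft³ → storage unit 4 (remaining 12 ft³)
19 ft³ → storage unit 5 (remaining 31 ft³)
19 ft³ → storage unit 5 (remaining 12 ft³)
5 storage units × 50 ft³ = 250 ft³; used 183 ft³; unused 67 ft³.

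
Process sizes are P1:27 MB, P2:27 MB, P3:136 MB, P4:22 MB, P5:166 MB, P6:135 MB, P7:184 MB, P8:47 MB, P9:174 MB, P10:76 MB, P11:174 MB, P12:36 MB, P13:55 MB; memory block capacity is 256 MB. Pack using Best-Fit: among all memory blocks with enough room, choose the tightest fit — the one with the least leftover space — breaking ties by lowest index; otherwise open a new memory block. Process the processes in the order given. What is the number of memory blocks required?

6

Put P1 (27 MB) in memory block 1; 229 MB remain.
Put P2 (27 MB) in memory block 1; 202 MB remain.
Put P3 (136 MB) in memory block 1; 66 MB remain.
Put P4 (22 MB) in memory block 1; 44 MB remain.
Put P5 (166 MB) in memory block 2; 90 MB remain.
Put P6 (135 MB) in memory block 3; 121 MB remain.
Put P7 (184 MB) in memory block 4; 72 MB remain.
Put P8 (47 MB) in memory block 4; 25 MB remain.
Put P9 (174 MB) in memory block 5; 82 MB remain.
Put P10 (76 MB) in memory block 5; 6 MB remain.
Put P11 (174 MB) in memory block 6; 82 MB remain.
Put P12 (36 MB) in memory block 1; 8 MB remain.
Put P13 (55 MB) in memory block 6; 27 MB remain.
Final memory blocks: [27,27,136,22,36] [166] [135] [184,47] [174,76] [174,55].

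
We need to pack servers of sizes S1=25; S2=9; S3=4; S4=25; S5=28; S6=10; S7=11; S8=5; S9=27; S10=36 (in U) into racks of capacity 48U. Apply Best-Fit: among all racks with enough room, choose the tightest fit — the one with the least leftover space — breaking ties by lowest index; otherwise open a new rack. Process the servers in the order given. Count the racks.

5 racks

rack 1: place S1 (25U), 23U left
rack 1: place S2 (9U), 14U left
rack 1: place S3 (4U), 10U left
rack 2: place S4 (25U), 23U left
rack 3: place S5 (28U), 20U left
rack 1: place S6 (10U), 0U left
rack 3: place S7 (11U), 9U left
rack 3: place S8 (5U), 4U left
rack 4: place S9 (27U), 21U left
rack 5: place S10 (36U), 12U left
Final racks: [25,9,4,10] [25] [28,11,5] [27] [36].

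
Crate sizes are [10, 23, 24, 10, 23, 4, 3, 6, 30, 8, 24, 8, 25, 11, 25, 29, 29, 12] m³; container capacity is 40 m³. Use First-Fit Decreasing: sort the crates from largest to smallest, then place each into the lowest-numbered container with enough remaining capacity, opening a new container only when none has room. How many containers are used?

9

Sorted descending: 30, 29, 29, 25, 25, 24, 24, 23, 23, 12, 11, 10, 10, 8, 8, 6, 4, 3.
30 m³ → container 1 (remaining 10 m³)
29 m³ → container 2 (remaining 11 m³)
29 m³ → container 3 (remaining 11 m³)
25 m³ → container 4 (remaining 15 m³)
25 m³ → container 5 (remaining 15 m³)
24 m³ → container 6 (remaining 16 m³)
24 m³ → container 7 (remaining 16 m³)
23 m³ → container 8 (remaining 17 m³)
23 m³ → container 9 (remaining 17 m³)
12 m³ → container 4 (remaining 3 m³)
11 m³ → container 2 (remaining 0 m³)
10 m³ → container 1 (remaining 0 m³)
10 m³ → container 3 (remaining 1 m³)
8 m³ → container 5 (remaining 7 m³)
8 m³ → container 6 (remaining 8 m³)
6 m³ → container 5 (remaining 1 m³)
4 m³ → container 6 (remaining 4 m³)
3 m³ → container 4 (remaining 0 m³)
Final containers: [30,10] [29,11] [29,10] [25,12,3] [25,8,6] [24,8,4] [24] [23] [23].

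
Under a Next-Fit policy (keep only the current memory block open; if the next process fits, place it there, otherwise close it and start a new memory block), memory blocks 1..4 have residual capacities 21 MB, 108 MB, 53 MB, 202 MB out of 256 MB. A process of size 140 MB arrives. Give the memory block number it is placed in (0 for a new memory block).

4

Next-Fit only looks at memory block 4, which has 202 MB free.
140 MB fits there.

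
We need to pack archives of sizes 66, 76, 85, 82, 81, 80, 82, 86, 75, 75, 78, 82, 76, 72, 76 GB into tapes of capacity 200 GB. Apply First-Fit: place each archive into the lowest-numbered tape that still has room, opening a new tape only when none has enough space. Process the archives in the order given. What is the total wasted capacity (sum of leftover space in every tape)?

428

Put 66 GB in tape 1; 134 GB remain.
Put 76 GB in tape 1; 58 GB remain.
Put 85 GB in tape 2; 115 GB remain.
Put 82 GB in tape 2; 33 GB remain.
Put 81 GB in tape 3; 119 GB remain.
Put 80 GB in tape 3; 39 GB remain.
Put 82 GB in tape 4; 118 GB remain.
Put 86 GB in tape 4; 32 GB remain.
Put 75 GB in tape 5; 125 GB remain.
Put 75 GB in tape 5; 50 GB remain.
Put 78 GB in tape 6; 122 GB remain.
Put 82 GB in tape 6; 40 GB remain.
Put 76 GB in tape 7; 124 GB remain.
Put 72 GB in tape 7; 52 GB remain.
Put 76 GB in tape 8; 124 GB remain.
8 tapes × 200 GB = 1600 GB; used 1172 GB; unused 428 GB.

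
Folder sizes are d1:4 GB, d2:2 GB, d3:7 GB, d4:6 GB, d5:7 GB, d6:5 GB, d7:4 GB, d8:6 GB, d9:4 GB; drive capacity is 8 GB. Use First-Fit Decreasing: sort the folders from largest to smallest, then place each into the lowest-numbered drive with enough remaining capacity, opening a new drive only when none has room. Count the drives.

Sorted descending: 7, 7, 6, 6, 5, 4, 4, 4, 2.
Put 7 GB in drive 1; 1 GB remain.
Put 7 GB in drive 2; 1 GB remain.
Put 6 GB in drive 3; 2 GB remain.
Put 6 GB in drive 4; 2 GB remain.
Put 5 GB in drive 5; 3 GB remain.
Put 4 GB in drive 6; 4 GB remain.
Put 4 GB in drive 6; 0 GB remain.
Put 4 GB in drive 7; 4 GB remain.
Put 2 GB in drive 3; 0 GB remain.

7 drives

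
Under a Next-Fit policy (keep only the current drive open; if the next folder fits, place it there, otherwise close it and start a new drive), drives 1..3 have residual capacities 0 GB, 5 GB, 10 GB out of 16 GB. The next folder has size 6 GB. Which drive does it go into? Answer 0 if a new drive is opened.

Next-Fit only looks at drive 3, which has 10 GB free.
6 GB fits there.

3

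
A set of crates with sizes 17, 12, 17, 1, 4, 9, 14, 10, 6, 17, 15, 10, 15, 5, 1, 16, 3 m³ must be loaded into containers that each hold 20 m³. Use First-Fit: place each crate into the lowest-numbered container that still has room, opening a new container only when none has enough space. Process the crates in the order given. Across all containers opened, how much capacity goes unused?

28

Put 17 m³ in container 1; 3 m³ remain.
Put 12 m³ in container 2; 8 m³ remain.
Put 17 m³ in container 3; 3 m³ remain.
Put 1 m³ in container 1; 2 m³ remain.
Put 4 m³ in container 2; 4 m³ remain.
Put 9 m³ in container 4; 11 m³ remain.
Put 14 m³ in container 5; 6 m³ remain.
Put 10 m³ in container 4; 1 m³ remain.
Put 6 m³ in container 5; 0 m³ remain.
Put 17 m³ in container 6; 3 m³ remain.
Put 15 m³ in container 7; 5 m³ remain.
Put 10 m³ in container 8; 10 m³ remain.
Put 15 m³ in container 9; 5 m³ remain.
Put 5 m³ in container 7; 0 m³ remain.
Put 1 m³ in container 1; 1 m³ remain.
Put 16 m³ in container 10; 4 m³ remain.
Put 3 m³ in container 2; 1 m³ remain.
10 containers × 20 m³ = 200 m³; used 172 m³; unused 28 m³.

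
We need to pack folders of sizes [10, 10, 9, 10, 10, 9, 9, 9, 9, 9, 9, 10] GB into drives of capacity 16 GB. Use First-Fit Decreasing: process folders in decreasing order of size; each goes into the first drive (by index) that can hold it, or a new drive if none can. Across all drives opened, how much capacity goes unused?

Sorted descending: 10, 10, 10, 10, 10, 9, 9, 9, 9, 9, 9, 9.
Put 10 GB in drive 1; 6 GB remain.
Put 10 GB in drive 2; 6 GB remain.
Put 10 GB in drive 3; 6 GB remain.
Put 10 GB in drive 4; 6 GB remain.
Put 10 GB in drive 5; 6 GB remain.
Put 9 GB in drive 6; 7 GB remain.
Put 9 GB in drive 7; 7 GB remain.
Put 9 GB in drive 8; 7 GB remain.
Put 9 GB in drive 9; 7 GB remain.
Put 9 GB in drive 10; 7 GB remain.
Put 9 GB in drive 11; 7 GB remain.
Put 9 GB in drive 12; 7 GB remain.
12 drives × 16 GB = 192 GB; used 113 GB; unused 79 GB.

79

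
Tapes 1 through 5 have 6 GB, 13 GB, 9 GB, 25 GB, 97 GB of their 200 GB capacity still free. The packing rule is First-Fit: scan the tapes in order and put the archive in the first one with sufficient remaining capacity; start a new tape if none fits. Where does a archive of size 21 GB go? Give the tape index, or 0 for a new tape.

Tapes with room: tape 4 (25 GB), tape 5 (97 GB).
The first with room is tape 4.

4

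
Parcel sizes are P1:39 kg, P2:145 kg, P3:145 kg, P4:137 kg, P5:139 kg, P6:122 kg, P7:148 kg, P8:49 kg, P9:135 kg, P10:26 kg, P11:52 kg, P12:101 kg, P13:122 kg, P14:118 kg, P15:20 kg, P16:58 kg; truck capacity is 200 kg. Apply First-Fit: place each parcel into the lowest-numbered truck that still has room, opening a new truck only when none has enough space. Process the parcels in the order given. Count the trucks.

truck 1: place P1 (39 kg), 161 kg left
truck 1: place P2 (145 kg), 16 kg left
truck 2: place P3 (145 kg), 55 kg left
truck 3: place P4 (137 kg), 63 kg left
truck 4: place P5 (139 kg), 61 kg left
truck 5: place P6 (122 kg), 78 kg left
truck 6: place P7 (148 kg), 52 kg left
truck 2: place P8 (49 kg), 6 kg left
truck 7: place P9 (135 kg), 65 kg left
truck 3: place P10 (26 kg), 37 kg left
truck 4: place P11 (52 kg), 9 kg left
truck 8: place P12 (101 kg), 99 kg left
truck 9: place P13 (122 kg), 78 kg left
truck 10: place P14 (118 kg), 82 kg left
truck 3: place P15 (20 kg), 17 kg left
truck 5: place P16 (58 kg), 20 kg left

10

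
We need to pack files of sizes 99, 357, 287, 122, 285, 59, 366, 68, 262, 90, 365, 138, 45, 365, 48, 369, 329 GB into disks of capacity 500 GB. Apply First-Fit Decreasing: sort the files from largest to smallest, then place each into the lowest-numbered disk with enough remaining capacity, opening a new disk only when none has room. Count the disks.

Sorted descending: 369, 366, 365, 365, 357, 329, 287, 285, 262, 138, 122, 99, 90, 68, 59, 48, 45.
disk 1: place 369 GB, 131 GB left
disk 2: place 366 GB, 134 GB left
disk 3: place 365 GB, 135 GB left
disk 4: place 365 GB, 135 GB left
disk 5: place 357 GB, 143 GB left
disk 6: place 329 GB, 171 GB left
disk 7: place 287 GB, 213 GB left
disk 8: place 285 GB, 215 GB left
disk 9: place 262 GB, 238 GB left
disk 5: place 138 GB, 5 GB left
disk 1: place 122 GB, 9 GB left
disk 2: place 99 GB, 35 GB left
disk 3: place 90 GB, 45 GB left
disk 4: place 68 GB, 67 GB left
disk 4: place 59 GB, 8 GB left
disk 6: place 48 GB, 123 GB left
disk 3: place 45 GB, 0 GB left

9 disks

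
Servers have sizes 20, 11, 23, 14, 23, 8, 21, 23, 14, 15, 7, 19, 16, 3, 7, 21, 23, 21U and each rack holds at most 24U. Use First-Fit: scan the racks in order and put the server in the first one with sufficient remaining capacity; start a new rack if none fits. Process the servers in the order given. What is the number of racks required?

14

Put 20U in rack 1; 4U remain.
Put 11U in rack 2; 13U remain.
Put 23U in rack 3; 1U remain.
Put 14U in rack 4; 10U remain.
Put 23U in rack 5; 1U remain.
Put 8U in rack 2; 5U remain.
Put 21U in rack 6; 3U remain.
Put 23U in rack 7; 1U remain.
Put 14U in rack 8; 10U remain.
Put 15U in rack 9; 9U remain.
Put 7U in rack 4; 3U remain.
Put 19U in rack 10; 5U remain.
Put 16U in rack 11; 8U remain.
Put 3U in rack 1; 1U remain.
Put 7U in rack 8; 3U remain.
Put 21U in rack 12; 3U remain.
Put 23U in rack 13; 1U remain.
Put 21U in rack 14; 3U remain.
Final racks: [20,3] [11,8] [23] [14,7] [23] [21] [23] [14,7] [15] [19] [16] [21] [23] [21].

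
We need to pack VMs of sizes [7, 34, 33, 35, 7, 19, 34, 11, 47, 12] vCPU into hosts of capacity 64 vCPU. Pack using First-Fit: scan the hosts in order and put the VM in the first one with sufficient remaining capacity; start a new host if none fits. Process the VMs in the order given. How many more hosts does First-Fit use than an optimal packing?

0

First-Fit: [7,34,7,11] [33,19,12] [35] [34] [47] → 5 hosts.
5 VMs exceed 32 vCPU (half the capacity), and no two of those can share a host, so at least 5 hosts are needed.
So 5 is already optimal.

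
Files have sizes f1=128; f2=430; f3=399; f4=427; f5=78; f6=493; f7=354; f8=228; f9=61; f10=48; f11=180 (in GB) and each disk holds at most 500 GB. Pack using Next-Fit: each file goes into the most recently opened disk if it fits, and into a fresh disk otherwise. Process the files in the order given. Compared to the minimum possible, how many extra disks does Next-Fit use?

3

Next-Fit: [128] [430] [399] [427] [78] [493] [354] [228,61,48] [180] → 9 disks.
Total size 2826 GB; any packing needs at least ⌈2826/500⌉ = 6 disks.
An optimal packing achieves that bound: [493] [430,61] [427,48] [399,78] [354,128] [228,180] → 6 disks.
Excess: 9 − 6 = 3.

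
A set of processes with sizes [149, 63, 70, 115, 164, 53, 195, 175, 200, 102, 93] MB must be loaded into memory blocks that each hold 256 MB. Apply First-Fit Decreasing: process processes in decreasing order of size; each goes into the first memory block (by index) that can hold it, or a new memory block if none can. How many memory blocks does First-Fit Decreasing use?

Sorted descending: 200, 195, 175, 164, 149, 115, 102, 93, 70, 63, 53.
200 MB → memory block 1 (remaining 56 MB)
195 MB → memory block 2 (remaining 61 MB)
175 MB → memory block 3 (remaining 81 MB)
164 MB → memory block 4 (remaining 92 MB)
149 MB → memory block 5 (remaining 107 MB)
115 MB → memory block 6 (remaining 141 MB)
102 MB → memory block 5 (remaining 5 MB)
93 MB → memory block 6 (remaining 48 MB)
70 MB → memory block 3 (remaining 11 MB)
63 MB → memory block 4 (remaining 29 MB)
53 MB → memory block 1 (remaining 3 MB)
Final memory blocks: [200,53] [195] [175,70] [164,63] [149,102] [115,93].

6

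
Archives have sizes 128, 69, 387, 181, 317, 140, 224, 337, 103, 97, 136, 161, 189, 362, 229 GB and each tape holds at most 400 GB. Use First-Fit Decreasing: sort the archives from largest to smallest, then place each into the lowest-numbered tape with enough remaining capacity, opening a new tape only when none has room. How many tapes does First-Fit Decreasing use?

Sorted descending: 387, 362, 337, 317, 229, 224, 189, 181, 161, 140, 136, 128, 103, 97, 69.
tape 1: place 387 GB, 13 GB left
tape 2: place 362 GB, 38 GB left
tape 3: place 337 GB, 63 GB left
tape 4: place 317 GB, 83 GB left
tape 5: place 229 GB, 171 GB left
tape 6: place 224 GB, 176 GB left
tape 7: place 189 GB, 211 GB left
tape 7: place 181 GB, 30 GB left
tape 5: place 161 GB, 10 GB left
tape 6: place 140 GB, 36 GB left
tape 8: place 136 GB, 264 GB left
tape 8: place 128 GB, 136 GB left
tape 8: place 103 GB, 33 GB left
tape 9: place 97 GB, 303 GB left
tape 4: place 69 GB, 14 GB left

9 tapes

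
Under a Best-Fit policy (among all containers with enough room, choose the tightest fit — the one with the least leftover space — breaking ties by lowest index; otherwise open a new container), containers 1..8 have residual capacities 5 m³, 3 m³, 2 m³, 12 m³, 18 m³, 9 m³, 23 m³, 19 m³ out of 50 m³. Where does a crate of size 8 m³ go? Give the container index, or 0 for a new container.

Containers with room: container 4 (12 m³), container 5 (18 m³), container 6 (9 m³), container 7 (23 m³), container 8 (19 m³).
Tightest fit is container 6 with 9 m³ free.

6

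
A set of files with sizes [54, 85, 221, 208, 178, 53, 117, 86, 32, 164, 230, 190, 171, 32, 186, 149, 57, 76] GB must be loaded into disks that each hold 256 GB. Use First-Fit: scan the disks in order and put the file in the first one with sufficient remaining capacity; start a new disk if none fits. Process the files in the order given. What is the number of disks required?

11

Put 54 GB in disk 1; 202 GB remain.
Put 85 GB in disk 1; 117 GB remain.
Put 221 GB in disk 2; 35 GB remain.
Put 208 GB in disk 3; 48 GB remain.
Put 178 GB in disk 4; 78 GB remain.
Put 53 GB in disk 1; 64 GB remain.
Put 117 GB in disk 5; 139 GB remain.
Put 86 GB in disk 5; 53 GB remain.
Put 32 GB in disk 1; 32 GB remain.
Put 164 GB in disk 6; 92 GB remain.
Put 230 GB in disk 7; 26 GB remain.
Put 190 GB in disk 8; 66 GB remain.
Put 171 GB in disk 9; 85 GB remain.
Put 32 GB in disk 1; 0 GB remain.
Put 186 GB in disk 10; 70 GB remain.
Put 149 GB in disk 11; 107 GB remain.
Put 57 GB in disk 4; 21 GB remain.
Put 76 GB in disk 6; 16 GB remain.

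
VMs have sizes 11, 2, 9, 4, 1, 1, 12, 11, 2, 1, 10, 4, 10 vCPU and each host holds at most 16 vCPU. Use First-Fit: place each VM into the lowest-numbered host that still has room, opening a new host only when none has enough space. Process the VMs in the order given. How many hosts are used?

6 hosts

host 1: place 11 vCPU, 5 vCPU left
host 1: place 2 vCPU, 3 vCPU left
host 2: place 9 vCPU, 7 vCPU left
host 2: place 4 vCPU, 3 vCPU left
host 1: place 1 vCPU, 2 vCPU left
host 1: place 1 vCPU, 1 vCPU left
host 3: place 12 vCPU, 4 vCPU left
host 4: place 11 vCPU, 5 vCPU left
host 2: place 2 vCPU, 1 vCPU left
host 1: place 1 vCPU, 0 vCPU left
host 5: place 10 vCPU, 6 vCPU left
host 3: place 4 vCPU, 0 vCPU left
host 6: place 10 vCPU, 6 vCPU left
Final hosts: [11,2,1,1,1] [9,4,2] [12,4] [11] [10] [10].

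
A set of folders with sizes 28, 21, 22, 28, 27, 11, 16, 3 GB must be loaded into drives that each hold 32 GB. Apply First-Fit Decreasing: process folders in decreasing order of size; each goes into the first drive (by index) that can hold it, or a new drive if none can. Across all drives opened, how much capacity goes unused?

Sorted descending: 28, 28, 27, 22, 21, 16, 11, 3.
28 GB → drive 1 (remaining 4 GB)
28 GB → drive 2 (remaining 4 GB)
27 GB → drive 3 (remaining 5 GB)
22 GB → drive 4 (remaining 10 GB)
21 GB → drive 5 (remaining 11 GB)
16 GB → drive 6 (remaining 16 GB)
11 GB → drive 5 (remaining 0 GB)
3 GB → drive 1 (remaining 1 GB)
6 drives × 32 GB = 192 GB; used 156 GB; unused 36 GB.

36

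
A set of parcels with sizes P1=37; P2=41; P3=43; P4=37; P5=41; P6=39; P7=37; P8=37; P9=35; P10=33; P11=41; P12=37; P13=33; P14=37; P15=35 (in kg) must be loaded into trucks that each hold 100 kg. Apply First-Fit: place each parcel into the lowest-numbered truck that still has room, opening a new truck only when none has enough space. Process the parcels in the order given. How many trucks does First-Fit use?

8 trucks

Put P1 (37 kg) in truck 1; 63 kg remain.
Put P2 (41 kg) in truck 1; 22 kg remain.
Put P3 (43 kg) in truck 2; 57 kg remain.
Put P4 (37 kg) in truck 2; 20 kg remain.
Put P5 (41 kg) in truck 3; 59 kg remain.
Put P6 (39 kg) in truck 3; 20 kg remain.
Put P7 (37 kg) in truck 4; 63 kg remain.
Put P8 (37 kg) in truck 4; 26 kg remain.
Put P9 (35 kg) in truck 5; 65 kg remain.
Put P10 (33 kg) in truck 5; 32 kg remain.
Put P11 (41 kg) in truck 6; 59 kg remain.
Put P12 (37 kg) in truck 6; 22 kg remain.
Put P13 (33 kg) in truck 7; 67 kg remain.
Put P14 (37 kg) in truck 7; 30 kg remain.
Put P15 (35 kg) in truck 8; 65 kg remain.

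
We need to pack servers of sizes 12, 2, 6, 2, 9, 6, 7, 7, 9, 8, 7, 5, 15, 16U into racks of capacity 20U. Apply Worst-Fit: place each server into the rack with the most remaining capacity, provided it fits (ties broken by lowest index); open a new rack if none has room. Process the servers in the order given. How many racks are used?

7

12U → rack 1 (remaining 8U)
2U → rack 1 (remaining 6U)
6U → rack 1 (remaining 0U)
2U → rack 2 (remaining 18U)
9U → rack 2 (remaining 9U)
6U → rack 2 (remaining 3U)
7U → rack 3 (remaining 13U)
7U → rack 3 (remaining 6U)
9U → rack 4 (remaining 11U)
8U → rack 4 (remaining 3U)
7U → rack 5 (remaining 13U)
5U → rack 5 (remaining 8U)
15U → rack 6 (remaining 5U)
16U → rack 7 (remaining 4U)
Final racks: [12,2,6] [2,9,6] [7,7] [9,8] [7,5] [15] [16].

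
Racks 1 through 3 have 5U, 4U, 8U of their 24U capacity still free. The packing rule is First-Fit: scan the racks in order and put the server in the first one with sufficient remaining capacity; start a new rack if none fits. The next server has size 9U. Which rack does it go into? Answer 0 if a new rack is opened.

No rack has ≥ 9U free, so a new rack is opened.

0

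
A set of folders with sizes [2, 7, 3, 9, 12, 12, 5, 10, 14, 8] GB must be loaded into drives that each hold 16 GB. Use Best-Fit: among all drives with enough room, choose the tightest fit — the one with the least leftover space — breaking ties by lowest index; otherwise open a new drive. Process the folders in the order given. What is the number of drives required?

7

drive 1: place 2 GB, 14 GB left
drive 1: place 7 GB, 7 GB left
drive 1: place 3 GB, 4 GB left
drive 2: place 9 GB, 7 GB left
drive 3: place 12 GB, 4 GB left
drive 4: place 12 GB, 4 GB left
drive 2: place 5 GB, 2 GB left
drive 5: place 10 GB, 6 GB left
drive 6: place 14 GB, 2 GB left
drive 7: place 8 GB, 8 GB left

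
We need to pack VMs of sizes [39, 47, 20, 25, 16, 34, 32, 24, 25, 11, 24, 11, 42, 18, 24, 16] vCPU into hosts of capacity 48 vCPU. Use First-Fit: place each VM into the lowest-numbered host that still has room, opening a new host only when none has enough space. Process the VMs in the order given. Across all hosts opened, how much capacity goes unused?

72

Put 39 vCPU in host 1; 9 vCPU remain.
Put 47 vCPU in host 2; 1 vCPU remain.
Put 20 vCPU in host 3; 28 vCPU remain.
Put 25 vCPU in host 3; 3 vCPU remain.
Put 16 vCPU in host 4; 32 vCPU remain.
Put 34 vCPU in host 5; 14 vCPU remain.
Put 32 vCPU in host 4; 0 vCPU remain.
Put 24 vCPU in host 6; 24 vCPU remain.
Put 25 vCPU in host 7; 23 vCPU remain.
Put 11 vCPU in host 5; 3 vCPU remain.
Put 24 vCPU in host 6; 0 vCPU remain.
Put 11 vCPU in host 7; 12 vCPU remain.
Put 42 vCPU in host 8; 6 vCPU remain.
Put 18 vCPU in host 9; 30 vCPU remain.
Put 24 vCPU in host 9; 6 vCPU remain.
Put 16 vCPU in host 10; 32 vCPU remain.
10 hosts × 48 vCPU = 480 vCPU; used 408 vCPU; unused 72 vCPU.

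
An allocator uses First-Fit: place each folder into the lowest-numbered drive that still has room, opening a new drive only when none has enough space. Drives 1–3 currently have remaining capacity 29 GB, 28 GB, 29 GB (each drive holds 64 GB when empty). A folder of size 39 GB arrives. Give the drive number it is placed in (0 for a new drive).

0

No drive has ≥ 39 GB free, so a new drive is opened.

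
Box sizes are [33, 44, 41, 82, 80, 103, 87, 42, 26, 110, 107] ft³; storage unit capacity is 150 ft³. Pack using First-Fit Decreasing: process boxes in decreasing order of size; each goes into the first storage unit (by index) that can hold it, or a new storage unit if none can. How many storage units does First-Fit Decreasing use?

6

Sorted descending: 110, 107, 103, 87, 82, 80, 44, 42, 41, 33, 26.
Put 110 ft³ in storage unit 1; 40 ft³ remain.
Put 107 ft³ in storage unit 2; 43 ft³ remain.
Put 103 ft³ in storage unit 3; 47 ft³ remain.
Put 87 ft³ in storage unit 4; 63 ft³ remain.
Put 82 ft³ in storage unit 5; 68 ft³ remain.
Put 80 ft³ in storage unit 6; 70 ft³ remain.
Put 44 ft³ in storage unit 3; 3 ft³ remain.
Put 42 ft³ in storage unit 2; 1 ft³ remain.
Put 41 ft³ in storage unit 4; 22 ft³ remain.
Put 33 ft³ in storage unit 1; 7 ft³ remain.
Put 26 ft³ in storage unit 5; 42 ft³ remain.
Final storage units: [110,33] [107,42] [103,44] [87,41] [82,26] [80].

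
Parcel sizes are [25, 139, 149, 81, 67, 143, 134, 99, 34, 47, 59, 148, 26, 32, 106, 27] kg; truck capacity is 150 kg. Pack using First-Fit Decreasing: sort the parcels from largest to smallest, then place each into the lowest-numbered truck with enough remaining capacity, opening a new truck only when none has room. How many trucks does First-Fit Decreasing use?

10 trucks

Sorted descending: 149, 148, 143, 139, 134, 106, 99, 81, 67, 59, 47, 34, 32, 27, 26, 25.
149 kg → truck 1 (remaining 1 kg)
148 kg → truck 2 (remaining 2 kg)
143 kg → truck 3 (remaining 7 kg)
139 kg → truck 4 (remaining 11 kg)
134 kg → truck 5 (remaining 16 kg)
106 kg → truck 6 (remaining 44 kg)
99 kg → truck 7 (remaining 51 kg)
81 kg → truck 8 (remaining 69 kg)
67 kg → truck 8 (remaining 2 kg)
59 kg → truck 9 (remaining 91 kg)
47 kg → truck 7 (remaining 4 kg)
34 kg → truck 6 (remaining 10 kg)
32 kg → truck 9 (remaining 59 kg)
27 kg → truck 9 (remaining 32 kg)
26 kg → truck 9 (remaining 6 kg)
25 kg → truck 10 (remaining 125 kg)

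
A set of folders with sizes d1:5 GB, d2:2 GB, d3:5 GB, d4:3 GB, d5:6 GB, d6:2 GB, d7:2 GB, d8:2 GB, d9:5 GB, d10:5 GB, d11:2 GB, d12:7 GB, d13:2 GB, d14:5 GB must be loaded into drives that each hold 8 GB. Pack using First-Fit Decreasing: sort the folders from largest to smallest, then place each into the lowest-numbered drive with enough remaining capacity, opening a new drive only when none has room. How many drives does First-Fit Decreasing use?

8 drives

Sorted descending: 7, 6, 5, 5, 5, 5, 5, 3, 2, 2, 2, 2, 2, 2.
Put 7 GB in drive 1; 1 GB remain.
Put 6 GB in drive 2; 2 GB remain.
Put 5 GB in drive 3; 3 GB remain.
Put 5 GB in drive 4; 3 GB remain.
Put 5 GB in drive 5; 3 GB remain.
Put 5 GB in drive 6; 3 GB remain.
Put 5 GB in drive 7; 3 GB remain.
Put 3 GB in drive 3; 0 GB remain.
Put 2 GB in drive 2; 0 GB remain.
Put 2 GB in drive 4; 1 GB remain.
Put 2 GB in drive 5; 1 GB remain.
Put 2 GB in drive 6; 1 GB remain.
Put 2 GB in drive 7; 1 GB remain.
Put 2 GB in drive 8; 6 GB remain.
Final drives: [7] [6,2] [5,3] [5,2] [5,2] [5,2] [5,2] [2].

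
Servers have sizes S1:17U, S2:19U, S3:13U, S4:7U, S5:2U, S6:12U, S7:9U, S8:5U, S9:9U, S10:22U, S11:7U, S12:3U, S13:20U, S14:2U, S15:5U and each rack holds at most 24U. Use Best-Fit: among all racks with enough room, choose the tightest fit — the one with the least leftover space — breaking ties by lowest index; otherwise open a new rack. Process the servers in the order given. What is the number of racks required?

7 racks

Put S1 (17U) in rack 1; 7U remain.
Put S2 (19U) in rack 2; 5U remain.
Put S3 (13U) in rack 3; 11U remain.
Put S4 (7U) in rack 1; 0U remain.
Put S5 (2U) in rack 2; 3U remain.
Put S6 (12U) in rack 4; 12U remain.
Put S7 (9U) in rack 3; 2U remain.
Put S8 (5U) in rack 4; 7U remain.
Put S9 (9U) in rack 5; 15U remain.
Put S10 (22U) in rack 6; 2U remain.
Put S11 (7U) in rack 4; 0U remain.
Put S12 (3U) in rack 2; 0U remain.
Put S13 (20U) in rack 7; 4U remain.
Put S14 (2U) in rack 3; 0U remain.
Put S15 (5U) in rack 5; 10U remain.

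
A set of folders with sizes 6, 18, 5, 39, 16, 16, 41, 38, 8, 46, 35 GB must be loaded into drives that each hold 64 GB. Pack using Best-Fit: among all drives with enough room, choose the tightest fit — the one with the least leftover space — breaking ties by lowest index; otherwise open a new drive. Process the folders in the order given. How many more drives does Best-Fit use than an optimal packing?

Best-Fit: [6,18,5,16] [39,16,8] [41] [38] [46] [35] → 6 drives.
Total size 268 GB; any packing needs at least ⌈268/64⌉ = 5 drives.
An optimal packing achieves that bound: [46,18] [41,16,6] [39,16,8] [38,5] [35] → 5 drives.
Excess: 6 − 5 = 1.

1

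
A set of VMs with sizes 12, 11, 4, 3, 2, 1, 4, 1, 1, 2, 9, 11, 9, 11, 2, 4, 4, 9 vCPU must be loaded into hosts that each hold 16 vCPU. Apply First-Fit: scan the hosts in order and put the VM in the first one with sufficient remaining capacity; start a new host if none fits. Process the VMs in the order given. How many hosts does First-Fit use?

8 hosts

12 vCPU → host 1 (remaining 4 vCPU)
11 vCPU → host 2 (remaining 5 vCPU)
4 vCPU → host 1 (remaining 0 vCPU)
3 vCPU → host 2 (remaining 2 vCPU)
2 vCPU → host 2 (remaining 0 vCPU)
1 vCPU → host 3 (remaining 15 vCPU)
4 vCPU → host 3 (remaining 11 vCPU)
1 vCPU → host 3 (remaining 10 vCPU)
1 vCPU → host 3 (remaining 9 vCPU)
2 vCPU → host 3 (remaining 7 vCPU)
9 vCPU → host 4 (remaining 7 vCPU)
11 vCPU → host 5 (remaining 5 vCPU)
9 vCPU → host 6 (remaining 7 vCPU)
11 vCPU → host 7 (remaining 5 vCPU)
2 vCPU → host 3 (remaining 5 vCPU)
4 vCPU → host 3 (remaining 1 vCPU)
4 vCPU → host 4 (remaining 3 vCPU)
9 vCPU → host 8 (remaining 7 vCPU)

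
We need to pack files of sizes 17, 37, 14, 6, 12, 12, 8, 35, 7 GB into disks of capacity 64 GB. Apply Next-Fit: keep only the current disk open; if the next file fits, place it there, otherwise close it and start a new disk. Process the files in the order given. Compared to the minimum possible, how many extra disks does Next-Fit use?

Next-Fit: [17,37] [14,6,12,12,8] [35,7] → 3 disks.
Total size 148 GB; any packing needs at least ⌈148/64⌉ = 3 disks.
So 3 is already optimal.

0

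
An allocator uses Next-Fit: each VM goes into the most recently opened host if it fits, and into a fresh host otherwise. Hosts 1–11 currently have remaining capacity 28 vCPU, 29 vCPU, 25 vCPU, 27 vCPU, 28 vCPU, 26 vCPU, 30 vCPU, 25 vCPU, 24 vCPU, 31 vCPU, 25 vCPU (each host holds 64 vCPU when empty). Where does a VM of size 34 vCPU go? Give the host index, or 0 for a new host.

0

Next-Fit only looks at host 11, which has 25 vCPU free.
34 vCPU does not fit, so a new host is opened.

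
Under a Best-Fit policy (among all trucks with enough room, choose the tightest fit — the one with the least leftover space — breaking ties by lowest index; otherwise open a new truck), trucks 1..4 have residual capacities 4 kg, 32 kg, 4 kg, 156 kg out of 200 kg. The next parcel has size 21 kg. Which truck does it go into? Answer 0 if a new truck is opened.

2

Trucks with room: truck 2 (32 kg), truck 4 (156 kg).
Tightest fit is truck 2 with 32 kg free.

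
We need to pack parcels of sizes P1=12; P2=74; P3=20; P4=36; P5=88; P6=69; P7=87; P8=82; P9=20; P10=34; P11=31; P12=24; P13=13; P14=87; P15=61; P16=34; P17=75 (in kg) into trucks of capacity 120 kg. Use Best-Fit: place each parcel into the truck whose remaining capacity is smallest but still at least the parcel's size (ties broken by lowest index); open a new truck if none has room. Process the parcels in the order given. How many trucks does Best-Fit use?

P1 (12 kg) → truck 1 (remaining 108 kg)
P2 (74 kg) → truck 1 (remaining 34 kg)
P3 (20 kg) → truck 1 (remaining 14 kg)
P4 (36 kg) → truck 2 (remaining 84 kg)
P5 (88 kg) → truck 3 (remaining 32 kg)
P6 (69 kg) → truck 2 (remaining 15 kg)
P7 (87 kg) → truck 4 (remaining 33 kg)
P8 (82 kg) → truck 5 (remaining 38 kg)
P9 (20 kg) → truck 3 (remaining 12 kg)
P10 (34 kg) → truck 5 (remaining 4 kg)
P11 (31 kg) → truck 4 (remaining 2 kg)
P12 (24 kg) → truck 6 (remaining 96 kg)
P13 (13 kg) → truck 1 (remaining 1 kg)
P14 (87 kg) → truck 6 (remaining 9 kg)
P15 (61 kg) → truck 7 (remaining 59 kg)
P16 (34 kg) → truck 7 (remaining 25 kg)
P17 (75 kg) → truck 8 (remaining 45 kg)
Final trucks: [12,74,20,13] [36,69] [88,20] [87,31] [82,34] [24,87] [61,34] [75].

8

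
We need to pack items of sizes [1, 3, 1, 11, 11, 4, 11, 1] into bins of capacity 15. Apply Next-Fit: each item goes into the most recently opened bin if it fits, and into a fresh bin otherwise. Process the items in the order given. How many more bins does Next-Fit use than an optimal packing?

Next-Fit: [1,3,1] [11] [11,4] [11,1] → 4 bins.
Total size 43; any packing needs at least ⌈43/15⌉ = 3 bins.
An optimal packing achieves that bound: [11,4] [11,3,1] [11,1,1] → 3 bins.
Excess: 4 − 3 = 1.

1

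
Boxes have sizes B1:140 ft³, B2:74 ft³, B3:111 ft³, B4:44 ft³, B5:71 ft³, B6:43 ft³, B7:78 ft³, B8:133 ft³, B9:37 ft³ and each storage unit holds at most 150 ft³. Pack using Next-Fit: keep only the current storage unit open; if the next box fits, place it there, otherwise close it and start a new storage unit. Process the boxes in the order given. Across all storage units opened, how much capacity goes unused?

319

B1 (140 ft³) → storage unit 1 (remaining 10 ft³)
B2 (74 ft³) → storage unit 2 (remaining 76 ft³)
B3 (111 ft³) → storage unit 3 (remaining 39 ft³)
B4 (44 ft³) → storage unit 4 (remaining 106 ft³)
B5 (71 ft³) → storage unit 4 (remaining 35 ft³)
B6 (43 ft³) → storage unit 5 (remaining 107 ft³)
B7 (78 ft³) → storage unit 5 (remaining 29 ft³)
B8 (133 ft³) → storage unit 6 (remaining 17 ft³)
B9 (37 ft³) → storage unit 7 (remaining 113 ft³)
7 storage units × 150 ft³ = 1050 ft³; used 731 ft³; unused 319 ft³.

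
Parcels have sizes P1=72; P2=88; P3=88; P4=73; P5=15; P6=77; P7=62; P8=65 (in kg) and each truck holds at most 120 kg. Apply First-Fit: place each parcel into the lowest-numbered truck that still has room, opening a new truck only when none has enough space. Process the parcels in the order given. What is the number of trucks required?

Put P1 (72 kg) in truck 1; 48 kg remain.
Put P2 (88 kg) in truck 2; 32 kg remain.
Put P3 (88 kg) in truck 3; 32 kg remain.
Put P4 (73 kg) in truck 4; 47 kg remain.
Put P5 (15 kg) in truck 1; 33 kg remain.
Put P6 (77 kg) in truck 5; 43 kg remain.
Put P7 (62 kg) in truck 6; 58 kg remain.
Put P8 (65 kg) in truck 7; 55 kg remain.
Final trucks: [72,15] [88] [88] [73] [77] [62] [65].

7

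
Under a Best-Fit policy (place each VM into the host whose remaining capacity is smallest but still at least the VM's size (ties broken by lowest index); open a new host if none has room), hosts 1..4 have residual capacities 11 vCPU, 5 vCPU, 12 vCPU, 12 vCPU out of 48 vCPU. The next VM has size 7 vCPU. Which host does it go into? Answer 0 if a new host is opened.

1

Hosts with room: host 1 (11 vCPU), host 3 (12 vCPU), host 4 (12 vCPU).
Tightest fit is host 1 with 11 vCPU free.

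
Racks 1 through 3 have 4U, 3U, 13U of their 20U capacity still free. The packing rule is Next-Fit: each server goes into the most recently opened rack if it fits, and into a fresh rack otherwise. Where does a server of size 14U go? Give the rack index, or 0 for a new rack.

Next-Fit only looks at rack 3, which has 13U free.
14U does not fit, so a new rack is opened.

0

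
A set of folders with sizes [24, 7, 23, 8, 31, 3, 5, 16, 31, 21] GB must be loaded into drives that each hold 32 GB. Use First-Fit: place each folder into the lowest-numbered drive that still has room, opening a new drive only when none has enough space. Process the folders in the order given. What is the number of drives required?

6

drive 1: place 24 GB, 8 GB left
drive 1: place 7 GB, 1 GB left
drive 2: place 23 GB, 9 GB left
drive 2: place 8 GB, 1 GB left
drive 3: place 31 GB, 1 GB left
drive 4: place 3 GB, 29 GB left
drive 4: place 5 GB, 24 GB left
drive 4: place 16 GB, 8 GB left
drive 5: place 31 GB, 1 GB left
drive 6: place 21 GB, 11 GB left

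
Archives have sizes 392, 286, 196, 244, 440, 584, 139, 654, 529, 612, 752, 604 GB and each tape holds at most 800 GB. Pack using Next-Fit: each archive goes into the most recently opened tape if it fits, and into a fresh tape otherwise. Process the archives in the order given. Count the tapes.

9

Put 392 GB in tape 1; 408 GB remain.
Put 286 GB in tape 1; 122 GB remain.
Put 196 GB in tape 2; 604 GB remain.
Put 244 GB in tape 2; 360 GB remain.
Put 440 GB in tape 3; 360 GB remain.
Put 584 GB in tape 4; 216 GB remain.
Put 139 GB in tape 4; 77 GB remain.
Put 654 GB in tape 5; 146 GB remain.
Put 529 GB in tape 6; 271 GB remain.
Put 612 GB in tape 7; 188 GB remain.
Put 752 GB in tape 8; 48 GB remain.
Put 604 GB in tape 9; 196 GB remain.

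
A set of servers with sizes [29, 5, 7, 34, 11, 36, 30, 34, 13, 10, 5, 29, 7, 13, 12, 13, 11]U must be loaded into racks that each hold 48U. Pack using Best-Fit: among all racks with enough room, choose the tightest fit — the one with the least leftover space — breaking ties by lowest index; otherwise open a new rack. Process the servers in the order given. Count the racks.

7

Put 29U in rack 1; 19U remain.
Put 5U in rack 1; 14U remain.
Put 7U in rack 1; 7U remain.
Put 34U in rack 2; 14U remain.
Put 11U in rack 2; 3U remain.
Put 36U in rack 3; 12U remain.
Put 30U in rack 4; 18U remain.
Put 34U in rack 5; 14U remain.
Put 13U in rack 5; 1U remain.
Put 10U in rack 3; 2U remain.
Put 5U in rack 1; 2U remain.
Put 29U in rack 6; 19U remain.
Put 7U in rack 4; 11U remain.
Put 13U in rack 6; 6U remain.
Put 12U in rack 7; 36U remain.
Put 13U in rack 7; 23U remain.
Put 11U in rack 4; 0U remain.
Final racks: [29,5,7,5] [34,11] [36,10] [30,7,11] [34,13] [29,13] [12,13].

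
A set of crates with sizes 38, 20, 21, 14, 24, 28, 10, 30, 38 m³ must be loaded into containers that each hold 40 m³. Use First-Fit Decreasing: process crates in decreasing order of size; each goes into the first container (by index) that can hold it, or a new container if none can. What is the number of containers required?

Sorted descending: 38, 38, 30, 28, 24, 21, 20, 14, 10.
container 1: place 38 m³, 2 m³ left
container 2: place 38 m³, 2 m³ left
container 3: place 30 m³, 10 m³ left
container 4: place 28 m³, 12 m³ left
container 5: place 24 m³, 16 m³ left
container 6: place 21 m³, 19 m³ left
container 7: place 20 m³, 20 m³ left
container 5: place 14 m³, 2 m³ left
container 3: place 10 m³, 0 m³ left

7 containers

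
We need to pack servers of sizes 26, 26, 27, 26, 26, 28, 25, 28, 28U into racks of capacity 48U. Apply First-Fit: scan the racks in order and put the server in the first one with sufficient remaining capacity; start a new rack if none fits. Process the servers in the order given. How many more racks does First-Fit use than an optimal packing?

First-Fit: [26] [26] [27] [26] [26] [28] [25] [28] [28] → 9 racks.
9 servers exceed 24U (half the capacity), and no two of those can share a rack, so at least 9 racks are needed.
So 9 is already optimal.

0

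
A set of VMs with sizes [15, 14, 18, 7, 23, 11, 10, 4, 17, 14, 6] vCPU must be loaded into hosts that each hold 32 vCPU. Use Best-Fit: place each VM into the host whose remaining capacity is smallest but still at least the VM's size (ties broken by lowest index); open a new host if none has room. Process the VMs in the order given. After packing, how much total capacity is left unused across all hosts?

Put 15 vCPU in host 1; 17 vCPU remain.
Put 14 vCPU in host 1; 3 vCPU remain.
Put 18 vCPU in host 2; 14 vCPU remain.
Put 7 vCPU in host 2; 7 vCPU remain.
Put 23 vCPU in host 3; 9 vCPU remain.
Put 11 vCPU in host 4; 21 vCPU remain.
Put 10 vCPU in host 4; 11 vCPU remain.
Put 4 vCPU in host 2; 3 vCPU remain.
Put 17 vCPU in host 5; 15 vCPU remain.
Put 14 vCPU in host 5; 1 vCPU remain.
Put 6 vCPU in host 3; 3 vCPU remain.
5 hosts × 32 vCPU = 160 vCPU; used 139 vCPU; unused 21 vCPU.

21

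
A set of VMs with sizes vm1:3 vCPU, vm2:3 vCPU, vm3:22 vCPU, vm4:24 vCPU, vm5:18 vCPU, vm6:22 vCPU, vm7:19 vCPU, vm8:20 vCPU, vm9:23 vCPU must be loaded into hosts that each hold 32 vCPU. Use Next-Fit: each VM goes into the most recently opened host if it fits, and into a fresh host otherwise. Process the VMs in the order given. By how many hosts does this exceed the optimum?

0

Next-Fit: [3,3,22] [24] [18] [22] [19] [20] [23] → 7 hosts.
7 VMs exceed 16 vCPU (half the capacity), and no two of those can share a host, so at least 7 hosts are needed.
So 7 is already optimal.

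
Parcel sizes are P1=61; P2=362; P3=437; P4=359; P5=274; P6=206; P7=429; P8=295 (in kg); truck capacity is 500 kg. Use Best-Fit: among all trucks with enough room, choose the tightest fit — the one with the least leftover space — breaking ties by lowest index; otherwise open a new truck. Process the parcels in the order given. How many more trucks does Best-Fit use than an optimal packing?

Best-Fit: [61,362] [437] [359] [274,206] [429] [295] → 6 trucks.
6 parcels exceed 250 kg (half the capacity), and no two of those can share a truck, so at least 6 trucks are needed.
So 6 is already optimal.

0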